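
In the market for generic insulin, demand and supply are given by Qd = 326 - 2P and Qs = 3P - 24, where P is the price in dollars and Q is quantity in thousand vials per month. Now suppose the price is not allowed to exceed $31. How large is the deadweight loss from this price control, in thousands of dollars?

Without the control the market clears where 326 - 2P = 3P - 24, i.e. P* = 70 and Q* = 186.
The ceiling of 31 is below the equilibrium price 70, so it binds.
At P = 31: Qd = 326 - 2·31 = 264 and Qs = 3·31 - 24 = 69.
Quantity traded falls to 69. At Q = 69 the demand price is (326 - 69)/2 = 128.5 and the supply price is (24 + 69)/3 = 31.
Deadweight loss = ½ · (128.5 - 31) · (186 - 69) = ½ · 97.5 · 117 = 5703.75.

5703.75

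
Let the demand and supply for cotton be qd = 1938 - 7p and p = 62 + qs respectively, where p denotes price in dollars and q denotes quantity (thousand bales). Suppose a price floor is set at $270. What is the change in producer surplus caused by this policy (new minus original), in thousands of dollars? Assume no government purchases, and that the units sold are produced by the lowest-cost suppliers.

Rearranging supply gives qs = p - 62. Without the control the market clears where 1938 - 7p = p - 62, i.e. p* = 250 and q* = 188.
Because the floor (270) lies above the market-clearing price, it is binding.
At p = 270: qd = 1938 - 7·270 = 48 and qs = 270 - 62 = 208.
Producer surplus without the control is ½ · (250 - 62) · 188 = 17672.
With the floor, 48 units are sold at 270. The supply price at q = 48 is 110, so PS = ½ · [(270 - 62) + (270 - 110)] · 48 = 8832.
Change in producer surplus = 8832 - 17672 = -8840.

-8840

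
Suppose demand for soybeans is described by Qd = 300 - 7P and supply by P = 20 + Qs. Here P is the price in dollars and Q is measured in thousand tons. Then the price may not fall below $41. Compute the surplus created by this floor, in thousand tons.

8

Rearranging supply gives Qs = P - 20. Setting quantity demanded equal to quantity supplied, 300 - 7P = P - 20, gives P* = 40 and Q* = 20.
Since 41 > 40, the floor is binding.
At P = 41: Qd = 300 - 7·41 = 13 and Qs = 41 - 20 = 21.
Surplus = Qs - Qd = 21 - 13 = 8.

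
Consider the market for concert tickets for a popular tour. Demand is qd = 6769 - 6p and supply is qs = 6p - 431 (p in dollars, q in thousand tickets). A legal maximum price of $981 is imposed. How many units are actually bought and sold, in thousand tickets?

3169

Equilibrium: 6769 - 6p = 6p - 431, so 7200 = 12p and p* = 600, q* = 3169.
The ceiling of 981 is above the equilibrium price 600, so it is not binding; the market clears at p* = 600, q* = 3169.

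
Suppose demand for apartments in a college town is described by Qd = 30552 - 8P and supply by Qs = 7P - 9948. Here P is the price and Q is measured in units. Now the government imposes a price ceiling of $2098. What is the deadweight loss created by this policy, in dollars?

Setting quantity demanded equal to quantity supplied, 30552 - 8P = 7P - 9948, gives P* = 2700 and Q* = 8952.
Since 2098 < 2700, the ceiling is binding.
At P = 2098: Qd = 30552 - 8·2098 = 13768 and Qs = 7·2098 - 9948 = 4738.
Quantity traded falls to 4738. At Q = 4738 the demand price is (30552 - 4738)/8 = 3226.75 and the supply price is (9948 + 4738)/7 = 2098.
Deadweight loss = ½ · (3226.75 - 2098) · (8952 - 4738) = ½ · 1128.75 · 4214 = 2378276.25.

2378276.25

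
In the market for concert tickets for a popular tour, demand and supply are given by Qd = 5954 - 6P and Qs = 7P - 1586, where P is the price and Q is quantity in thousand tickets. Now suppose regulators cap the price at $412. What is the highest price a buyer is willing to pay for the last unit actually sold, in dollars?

Without the control the market clears where 5954 - 6P = 7P - 1586, i.e. P* = 580 and Q* = 2474.
Since 412 < 580, the ceiling is binding.
At P = 412: Qd = 5954 - 6·412 = 3482 and Qs = 7·412 - 1586 = 1298.
Only 1298 units reach the market. On the demand curve, the marginal buyer's willingness to pay at Q = 1298 is (5954 - 1298)/6 = 776.

776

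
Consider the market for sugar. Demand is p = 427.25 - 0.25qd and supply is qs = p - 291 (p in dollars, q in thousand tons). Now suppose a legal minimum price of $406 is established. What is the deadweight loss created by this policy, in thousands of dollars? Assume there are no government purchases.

360

Rearranging demand gives qd = 1709 - 4p. Without the control the market clears where 1709 - 4p = p - 291, i.e. p* = 400 and q* = 109.
Since 406 > 400, the floor is binding.
At p = 406: qd = 1709 - 4·406 = 85 and qs = 406 - 291 = 115.
Quantity traded falls to 85. At q = 85 the demand price is (1709 - 85)/4 = 406 and the supply price is 291 + 85 = 376.
Deadweight loss = ½ · (406 - 376) · (109 - 85) = ½ · 30 · 24 = 360.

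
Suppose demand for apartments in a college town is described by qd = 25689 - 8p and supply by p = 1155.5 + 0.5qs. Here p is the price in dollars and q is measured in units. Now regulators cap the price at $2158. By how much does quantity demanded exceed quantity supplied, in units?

6420

Rearranging supply gives qs = 2p - 2311. Setting quantity demanded equal to quantity supplied, 25689 - 8p = 2p - 2311, gives p* = 2800 and q* = 3289.
Since 2158 < 2800, the ceiling is binding.
At p = 2158: qd = 25689 - 8·2158 = 8425 and qs = 2·2158 - 2311 = 2005.
Shortage = qd - qs = 8425 - 2005 = 6420.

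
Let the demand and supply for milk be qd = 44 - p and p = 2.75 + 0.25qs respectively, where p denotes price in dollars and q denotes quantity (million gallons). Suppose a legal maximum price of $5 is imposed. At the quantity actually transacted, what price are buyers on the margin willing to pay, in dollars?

35

Rearranging supply gives qs = 4p - 11. In a free market, 44 - p = 4p - 11 gives the equilibrium p* = 11, q* = 33.
Because the ceiling (5) lies below the market-clearing price, it is binding.
At p = 5: qd = 44 - 5 = 39 and qs = 4·5 - 11 = 9.
Only 9 units reach the market. On the demand curve, the marginal buyer's willingness to pay at q = 9 is (44 - 9) = 35.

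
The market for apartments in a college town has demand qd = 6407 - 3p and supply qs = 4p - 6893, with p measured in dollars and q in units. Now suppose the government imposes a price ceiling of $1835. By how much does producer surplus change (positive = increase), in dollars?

-37505

Without the control the market clears where 6407 - 3p = 4p - 6893, i.e. p* = 1900 and q* = 707.
Since 1835 < 1900, the ceiling is binding.
At p = 1835: qd = 6407 - 3·1835 = 902 and qs = 4·1835 - 6893 = 447.
Producer surplus without the control is ½ · (1900 - 1723.25) · 707 = 62481.125.
With the ceiling, producers sell 447 units at 1835, so PS = ½ · (1835 - 1723.25) · 447 = 24976.125.
Change in producer surplus = 24976.125 - 62481.125 = -37505.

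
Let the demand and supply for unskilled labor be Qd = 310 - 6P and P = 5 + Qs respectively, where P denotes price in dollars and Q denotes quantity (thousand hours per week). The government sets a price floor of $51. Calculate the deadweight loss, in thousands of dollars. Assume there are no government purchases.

756

Rearranging supply gives Qs = P - 5. In a free market, 310 - 6P = P - 5 gives the equilibrium P* = 45, Q* = 40.
Because the floor (51) lies above the market-clearing price, it is binding.
At P = 51: Qd = 310 - 6·51 = 4 and Qs = 51 - 5 = 46.
Quantity traded falls to 4. At Q = 4 the demand price is (310 - 4)/6 = 51 and the supply price is 5 + 4 = 9.
Deadweight loss = ½ · (51 - 9) · (40 - 4) = ½ · 42 · 36 = 756.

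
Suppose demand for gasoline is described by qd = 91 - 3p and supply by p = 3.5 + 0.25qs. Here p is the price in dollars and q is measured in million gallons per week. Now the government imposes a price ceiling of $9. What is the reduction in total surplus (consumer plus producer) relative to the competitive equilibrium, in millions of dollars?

168

Rearranging supply gives qs = 4p - 14. Equilibrium: 91 - 3p = 4p - 14, so 105 = 7p and p* = 15, q* = 46.
Since 9 < 15, the ceiling is binding.
At p = 9: qd = 91 - 3·9 = 64 and qs = 4·9 - 14 = 22.
Quantity traded falls to 22. At q = 22 the demand price is (91 - 22)/3 = 23 and the supply price is (14 + 22)/4 = 9.
Deadweight loss = ½ · (23 - 9) · (46 - 22) = ½ · 14 · 24 = 168.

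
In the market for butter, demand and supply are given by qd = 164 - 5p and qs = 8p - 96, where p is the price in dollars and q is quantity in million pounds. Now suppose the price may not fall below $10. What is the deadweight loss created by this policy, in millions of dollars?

In a free market, 164 - 5p = 8p - 96 gives the equilibrium p* = 20, q* = 64.
The floor of 10 is below the equilibrium price 20, so it is not binding; the market clears at p* = 20, q* = 64.
Since the control does not bind, no trades are prevented and deadweight loss is zero.

0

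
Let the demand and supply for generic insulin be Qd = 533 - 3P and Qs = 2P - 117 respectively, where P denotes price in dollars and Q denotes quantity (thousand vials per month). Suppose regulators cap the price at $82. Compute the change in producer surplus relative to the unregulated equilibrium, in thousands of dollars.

-4560

In a free market, 533 - 3P = 2P - 117 gives the equilibrium P* = 130, Q* = 143.
Since 82 < 130, the ceiling is binding.
At P = 82: Qd = 533 - 3·82 = 287 and Qs = 2·82 - 117 = 47.
Producer surplus without the control is ½ · (130 - 58.5) · 143 = 5112.25.
With the ceiling, producers sell 47 units at 82, so PS = ½ · (82 - 58.5) · 47 = 552.25.
Change in producer surplus = 552.25 - 5112.25 = -4560.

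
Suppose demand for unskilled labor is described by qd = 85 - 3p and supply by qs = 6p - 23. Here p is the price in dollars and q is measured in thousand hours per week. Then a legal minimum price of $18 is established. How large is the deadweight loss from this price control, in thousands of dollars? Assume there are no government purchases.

Without the control the market clears where 85 - 3p = 6p - 23, i.e. p* = 12 and q* = 49.
Since 18 > 12, the floor is binding.
At p = 18: qd = 85 - 3·18 = 31 and qs = 6·18 - 23 = 85.
Quantity traded falls to 31. At q = 31 the demand price is (85 - 31)/3 = 18 and the supply price is (23 + 31)/6 = 9.
Deadweight loss = ½ · (18 - 9) · (49 - 31) = ½ · 9 · 18 = 81.

81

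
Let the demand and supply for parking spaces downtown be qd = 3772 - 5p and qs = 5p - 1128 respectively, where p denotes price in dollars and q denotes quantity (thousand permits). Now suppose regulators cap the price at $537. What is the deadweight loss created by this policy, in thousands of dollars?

In a free market, 3772 - 5p = 5p - 1128 gives the equilibrium p* = 490, q* = 1322.
The ceiling of 537 is above the equilibrium price 490, so it is not binding; the market clears at p* = 490, q* = 1322.
Since the control does not bind, no trades are prevented and deadweight loss is zero.

0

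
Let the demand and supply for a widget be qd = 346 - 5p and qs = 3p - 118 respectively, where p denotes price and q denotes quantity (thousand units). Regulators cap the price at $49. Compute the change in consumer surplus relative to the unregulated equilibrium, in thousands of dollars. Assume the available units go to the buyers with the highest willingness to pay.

Setting quantity demanded equal to quantity supplied, 346 - 5p = 3p - 118, gives p* = 58 and q* = 56.
The ceiling of 49 is below the equilibrium price 58, so it binds.
At p = 49: qd = 346 - 5·49 = 101 and qs = 3·49 - 118 = 29.
Consumer surplus without the control is ½ · (69.2 - 58) · 56 = 313.6.
With the ceiling, 29 units are sold at 49 (assume they go to the highest-value buyers). The demand price at q = 29 is 63.4, so CS = ½ · [(69.2 - 49) + (63.4 - 49)] · 29 = 501.7.
Change in consumer surplus = 501.7 - 313.6 = 188.1.

188.1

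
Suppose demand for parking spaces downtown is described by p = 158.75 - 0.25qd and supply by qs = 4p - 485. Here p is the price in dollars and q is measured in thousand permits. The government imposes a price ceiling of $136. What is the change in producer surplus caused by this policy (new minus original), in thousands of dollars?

-268

Rearranging demand gives qd = 635 - 4p. Without the control the market clears where 635 - 4p = 4p - 485, i.e. p* = 140 and q* = 75.
The ceiling of 136 is below the equilibrium price 140, so it binds.
At p = 136: qd = 635 - 4·136 = 91 and qs = 4·136 - 485 = 59.
Producer surplus without the control is ½ · (140 - 121.25) · 75 = 703.125.
With the ceiling, producers sell 59 units at 136, so PS = ½ · (136 - 121.25) · 59 = 435.125.
Change in producer surplus = 435.125 - 703.125 = -268.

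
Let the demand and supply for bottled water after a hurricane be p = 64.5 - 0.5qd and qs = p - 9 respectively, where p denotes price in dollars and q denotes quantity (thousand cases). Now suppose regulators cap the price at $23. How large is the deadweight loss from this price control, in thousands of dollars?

396.75

Rearranging demand gives qd = 129 - 2p. Setting quantity demanded equal to quantity supplied, 129 - 2p = p - 9, gives p* = 46 and q* = 37.
The ceiling of 23 is below the equilibrium price 46, so it binds.
At p = 23: qd = 129 - 2·23 = 83 and qs = 23 - 9 = 14.
Quantity traded falls to 14. At q = 14 the demand price is (129 - 14)/2 = 57.5 and the supply price is 9 + 14 = 23.
Deadweight loss = ½ · (57.5 - 23) · (37 - 14) = ½ · 34.5 · 23 = 396.75.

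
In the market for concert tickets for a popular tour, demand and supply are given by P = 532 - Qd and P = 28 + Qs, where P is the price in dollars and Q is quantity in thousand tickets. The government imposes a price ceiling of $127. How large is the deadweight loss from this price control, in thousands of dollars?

23409

Rearranging demand gives Qd = 532 - P; rearranging supply gives Qs = P - 28. Setting quantity demanded equal to quantity supplied, 532 - P = P - 28, gives P* = 280 and Q* = 252.
Since 127 < 280, the ceiling is binding.
At P = 127: Qd = 532 - 127 = 405 and Qs = 127 - 28 = 99.
Quantity traded falls to 99. At Q = 99 the demand price is 532 - 99 = 433 and the supply price is 28 + 99 = 127.
Deadweight loss = ½ · (433 - 127) · (252 - 99) = ½ · 306 · 153 = 23409.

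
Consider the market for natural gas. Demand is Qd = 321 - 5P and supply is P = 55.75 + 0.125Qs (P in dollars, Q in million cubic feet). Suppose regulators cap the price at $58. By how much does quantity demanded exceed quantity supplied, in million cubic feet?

Rearranging supply gives Qs = 8P - 446. In a free market, 321 - 5P = 8P - 446 gives the equilibrium P* = 59, Q* = 26.
Because the ceiling (58) lies below the market-clearing price, it is binding.
At P = 58: Qd = 321 - 5·58 = 31 and Qs = 8·58 - 446 = 18.
Shortage = Qd - Qs = 31 - 18 = 13.

13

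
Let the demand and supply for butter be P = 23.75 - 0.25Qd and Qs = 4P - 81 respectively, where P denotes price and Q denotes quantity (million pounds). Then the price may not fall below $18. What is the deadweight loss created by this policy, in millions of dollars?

0

Rearranging demand gives Qd = 95 - 4P. Without the control the market clears where 95 - 4P = 4P - 81, i.e. P* = 22 and Q* = 7.
The floor of 18 is below the equilibrium price 22, so it is not binding; the market clears at P* = 22, Q* = 7.
Since the control does not bind, no trades are prevented and deadweight loss is zero.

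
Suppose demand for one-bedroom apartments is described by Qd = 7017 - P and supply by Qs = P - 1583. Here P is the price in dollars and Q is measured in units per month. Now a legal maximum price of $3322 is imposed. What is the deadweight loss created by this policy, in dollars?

956484

Without the control the market clears where 7017 - P = P - 1583, i.e. P* = 4300 and Q* = 2717.
The ceiling of 3322 is below the equilibrium price 4300, so it binds.
At P = 3322: Qd = 7017 - 3322 = 3695 and Qs = 3322 - 1583 = 1739.
Quantity traded falls to 1739. At Q = 1739 the demand price is 7017 - 1739 = 5278 and the supply price is 1583 + 1739 = 3322.
Deadweight loss = ½ · (5278 - 3322) · (2717 - 1739) = ½ · 1956 · 978 = 956484.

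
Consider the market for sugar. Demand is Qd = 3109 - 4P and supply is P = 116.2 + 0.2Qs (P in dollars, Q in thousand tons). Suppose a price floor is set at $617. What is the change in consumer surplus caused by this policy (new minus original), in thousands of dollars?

Rearranging supply gives Qs = 5P - 581. Without the control the market clears where 3109 - 4P = 5P - 581, i.e. P* = 410 and Q* = 1469.
The floor of 617 is above the equilibrium price 410, so it binds.
At P = 617: Qd = 3109 - 4·617 = 641 and Qs = 5·617 - 581 = 2504.
Consumer surplus without the control is ½ · (777.25 - 410) · 1469 = 269745.125.
With the floor, consumers buy 641 units at 617, so CS = ½ · (777.25 - 617) · 641 = 51360.125.
Change in consumer surplus = 51360.125 - 269745.125 = -218385.

-218385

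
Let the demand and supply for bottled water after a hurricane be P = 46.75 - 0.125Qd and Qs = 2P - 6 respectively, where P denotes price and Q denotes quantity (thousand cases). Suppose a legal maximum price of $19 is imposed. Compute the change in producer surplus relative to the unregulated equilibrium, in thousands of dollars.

-969

Rearranging demand gives Qd = 374 - 8P. In a free market, 374 - 8P = 2P - 6 gives the equilibrium P* = 38, Q* = 70.
Because the ceiling (19) lies below the market-clearing price, it is binding.
At P = 19: Qd = 374 - 8·19 = 222 and Qs = 2·19 - 6 = 32.
Producer surplus without the control is ½ · (38 - 3) · 70 = 1225.
With the ceiling, producers sell 32 units at 19, so PS = ½ · (19 - 3) · 32 = 256.
Change in producer surplus = 256 - 1225 = -969.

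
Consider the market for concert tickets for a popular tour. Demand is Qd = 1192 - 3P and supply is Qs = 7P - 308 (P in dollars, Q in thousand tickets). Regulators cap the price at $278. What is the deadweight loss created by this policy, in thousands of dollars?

In a free market, 1192 - 3P = 7P - 308 gives the equilibrium P* = 150, Q* = 742.
Since 278 is above P* = 150, the ceiling does not bind and the free-market outcome prevails.
Since the control does not bind, no trades are prevented and deadweight loss is zero.

0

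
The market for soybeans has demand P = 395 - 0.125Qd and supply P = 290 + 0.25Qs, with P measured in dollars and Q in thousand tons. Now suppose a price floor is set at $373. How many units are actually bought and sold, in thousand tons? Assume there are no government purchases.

Rearranging demand gives Qd = 3160 - 8P; rearranging supply gives Qs = 4P - 1160. Without the control the market clears where 3160 - 8P = 4P - 1160, i.e. P* = 360 and Q* = 280.
Because the floor (373) lies above the market-clearing price, it is binding.
At P = 373: Qd = 3160 - 8·373 = 176 and Qs = 4·373 - 1160 = 332.
The quantity actually transacted is the short side, demand: 176.

176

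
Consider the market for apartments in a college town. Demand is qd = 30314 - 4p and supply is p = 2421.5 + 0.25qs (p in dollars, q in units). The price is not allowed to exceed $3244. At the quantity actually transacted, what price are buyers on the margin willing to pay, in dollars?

6756

Rearranging supply gives qs = 4p - 9686. Without the control the market clears where 30314 - 4p = 4p - 9686, i.e. p* = 5000 and q* = 10314.
Because the ceiling (3244) lies below the market-clearing price, it is binding.
At p = 3244: qd = 30314 - 4·3244 = 17338 and qs = 4·3244 - 9686 = 3290.
Only 3290 units reach the market. On the demand curve, the marginal buyer's willingness to pay at q = 3290 is (30314 - 3290)/4 = 6756.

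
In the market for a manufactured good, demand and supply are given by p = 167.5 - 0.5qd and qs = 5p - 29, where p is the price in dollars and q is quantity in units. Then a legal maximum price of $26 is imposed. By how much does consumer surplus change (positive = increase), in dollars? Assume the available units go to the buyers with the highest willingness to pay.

-1599

Rearranging demand gives qd = 335 - 2p. Setting quantity demanded equal to quantity supplied, 335 - 2p = 5p - 29, gives p* = 52 and q* = 231.
The ceiling of 26 is below the equilibrium price 52, so it binds.
At p = 26: qd = 335 - 2·26 = 283 and qs = 5·26 - 29 = 101.
Consumer surplus without the control is ½ · (167.5 - 52) · 231 = 13340.25.
With the ceiling, 101 units are sold at 26 (assume they go to the highest-value buyers). The demand price at q = 101 is 117, so CS = ½ · [(167.5 - 26) + (117 - 26)] · 101 = 11741.25.
Change in consumer surplus = 11741.25 - 13340.25 = -1599.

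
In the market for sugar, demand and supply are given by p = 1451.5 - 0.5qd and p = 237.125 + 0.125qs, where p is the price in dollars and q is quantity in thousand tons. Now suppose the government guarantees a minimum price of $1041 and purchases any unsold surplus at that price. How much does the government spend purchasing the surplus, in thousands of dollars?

5840010

Rearranging demand gives qd = 2903 - 2p; rearranging supply gives qs = 8p - 1897. Setting quantity demanded equal to quantity supplied, 2903 - 2p = 8p - 1897, gives p* = 480 and q* = 1943.
The floor of 1041 is above the equilibrium price 480, so it binds.
At p = 1041: qd = 2903 - 2·1041 = 821 and qs = 8·1041 - 1897 = 6431.
Surplus = qs - qd = 5610.
Government expenditure = surplus × support price = 5610 × 1041 = 5840010.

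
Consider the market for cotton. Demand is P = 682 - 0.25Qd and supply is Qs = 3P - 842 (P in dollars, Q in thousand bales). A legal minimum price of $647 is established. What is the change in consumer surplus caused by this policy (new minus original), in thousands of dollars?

-56718

Rearranging demand gives Qd = 2728 - 4P. In a free market, 2728 - 4P = 3P - 842 gives the equilibrium P* = 510, Q* = 688.
Since 647 > 510, the floor is binding.
At P = 647: Qd = 2728 - 4·647 = 140 and Qs = 3·647 - 842 = 1099.
Consumer surplus without the control is ½ · (682 - 510) · 688 = 59168.
With the floor, consumers buy 140 units at 647, so CS = ½ · (682 - 647) · 140 = 2450.
Change in consumer surplus = 2450 - 59168 = -56718.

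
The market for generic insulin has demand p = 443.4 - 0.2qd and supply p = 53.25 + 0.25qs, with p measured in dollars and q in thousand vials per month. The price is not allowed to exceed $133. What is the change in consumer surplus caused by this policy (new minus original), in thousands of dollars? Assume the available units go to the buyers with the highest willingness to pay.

Rearranging demand gives qd = 2217 - 5p; rearranging supply gives qs = 4p - 213. In a free market, 2217 - 5p = 4p - 213 gives the equilibrium p* = 270, q* = 867.
The ceiling of 133 is below the equilibrium price 270, so it binds.
At p = 133: qd = 2217 - 5·133 = 1552 and qs = 4·133 - 213 = 319.
Consumer surplus without the control is ½ · (443.4 - 270) · 867 = 75168.9.
With the ceiling, 319 units are sold at 133 (assume they go to the highest-value buyers). The demand price at q = 319 is 379.6, so CS = ½ · [(443.4 - 133) + (379.6 - 133)] · 319 = 88841.5.
Change in consumer surplus = 88841.5 - 75168.9 = 13672.6.

13672.6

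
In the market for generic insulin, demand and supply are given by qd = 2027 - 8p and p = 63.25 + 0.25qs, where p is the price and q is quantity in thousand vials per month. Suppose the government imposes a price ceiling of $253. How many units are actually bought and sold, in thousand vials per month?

507

Rearranging supply gives qs = 4p - 253. Equilibrium: 2027 - 8p = 4p - 253, so 2280 = 12p and p* = 190, q* = 507.
The ceiling of 253 is above the equilibrium price 190, so it is not binding; the market clears at p* = 190, q* = 507.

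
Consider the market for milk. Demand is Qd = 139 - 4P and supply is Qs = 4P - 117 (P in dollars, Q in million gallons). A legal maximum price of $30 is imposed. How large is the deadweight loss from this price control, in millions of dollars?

16

Equilibrium: 139 - 4P = 4P - 117, so 256 = 8P and P* = 32, Q* = 11.
Since 30 < 32, the ceiling is binding.
At P = 30: Qd = 139 - 4·30 = 19 and Qs = 4·30 - 117 = 3.
Quantity traded falls to 3. At Q = 3 the demand price is (139 - 3)/4 = 34 and the supply price is (117 + 3)/4 = 30.
Deadweight loss = ½ · (34 - 30) · (11 - 3) = ½ · 4 · 8 = 16.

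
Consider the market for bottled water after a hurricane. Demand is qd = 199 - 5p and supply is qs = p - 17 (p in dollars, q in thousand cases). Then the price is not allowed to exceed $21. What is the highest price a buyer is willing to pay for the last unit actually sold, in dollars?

39

Equilibrium: 199 - 5p = p - 17, so 216 = 6p and p* = 36, q* = 19.
The ceiling of 21 is below the equilibrium price 36, so it binds.
At p = 21: qd = 199 - 5·21 = 94 and qs = 21 - 17 = 4.
Only 4 units reach the market. On the demand curve, the marginal buyer's willingness to pay at q = 4 is (199 - 4)/5 = 39.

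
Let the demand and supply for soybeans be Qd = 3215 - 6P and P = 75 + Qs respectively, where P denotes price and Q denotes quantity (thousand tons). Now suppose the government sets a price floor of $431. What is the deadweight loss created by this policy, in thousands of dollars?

0

Rearranging supply gives Qs = P - 75. Without the control the market clears where 3215 - 6P = P - 75, i.e. P* = 470 and Q* = 395.
The floor of 431 is below the equilibrium price 470, so it is not binding; the market clears at P* = 470, Q* = 395.
Since the control does not bind, no trades are prevented and deadweight loss is zero.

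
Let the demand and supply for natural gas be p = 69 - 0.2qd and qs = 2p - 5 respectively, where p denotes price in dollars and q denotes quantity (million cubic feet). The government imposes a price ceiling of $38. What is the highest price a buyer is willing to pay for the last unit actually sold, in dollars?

54.8

Rearranging demand gives qd = 345 - 5p. Setting quantity demanded equal to quantity supplied, 345 - 5p = 2p - 5, gives p* = 50 and q* = 95.
The ceiling of 38 is below the equilibrium price 50, so it binds.
At p = 38: qd = 345 - 5·38 = 155 and qs = 2·38 - 5 = 71.
Only 71 units reach the market. On the demand curve, the marginal buyer's willingness to pay at q = 71 is (345 - 71)/5 = 54.8.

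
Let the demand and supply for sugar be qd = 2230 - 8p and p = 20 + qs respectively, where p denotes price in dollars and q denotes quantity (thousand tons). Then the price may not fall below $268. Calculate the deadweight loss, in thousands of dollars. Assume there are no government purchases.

Rearranging supply gives qs = p - 20. Equilibrium: 2230 - 8p = p - 20, so 2250 = 9p and p* = 250, q* = 230.
Because the floor (268) lies above the market-clearing price, it is binding.
At p = 268: qd = 2230 - 8·268 = 86 and qs = 268 - 20 = 248.
Quantity traded falls to 86. At q = 86 the demand price is (2230 - 86)/8 = 268 and the supply price is 20 + 86 = 106.
Deadweight loss = ½ · (268 - 106) · (230 - 86) = ½ · 162 · 144 = 11664.

11664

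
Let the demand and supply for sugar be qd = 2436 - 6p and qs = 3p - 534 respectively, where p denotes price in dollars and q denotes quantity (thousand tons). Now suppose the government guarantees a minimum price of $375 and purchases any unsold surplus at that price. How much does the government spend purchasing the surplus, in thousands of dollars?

151875

Equilibrium: 2436 - 6p = 3p - 534, so 2970 = 9p and p* = 330, q* = 456.
The floor of 375 is above the equilibrium price 330, so it binds.
At p = 375: qd = 2436 - 6·375 = 186 and qs = 3·375 - 534 = 591.
Surplus = qs - qd = 405.
Government expenditure = surplus × support price = 405 × 375 = 151875.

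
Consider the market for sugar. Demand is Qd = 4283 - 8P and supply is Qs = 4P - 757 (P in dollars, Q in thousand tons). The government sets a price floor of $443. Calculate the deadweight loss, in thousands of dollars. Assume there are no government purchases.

6348

Without the control the market clears where 4283 - 8P = 4P - 757, i.e. P* = 420 and Q* = 923.
Because the floor (443) lies above the market-clearing price, it is binding.
At P = 443: Qd = 4283 - 8·443 = 739 and Qs = 4·443 - 757 = 1015.
Quantity traded falls to 739. At Q = 739 the demand price is (4283 - 739)/8 = 443 and the supply price is (757 + 739)/4 = 374.
Deadweight loss = ½ · (443 - 374) · (923 - 739) = ½ · 69 · 184 = 6348.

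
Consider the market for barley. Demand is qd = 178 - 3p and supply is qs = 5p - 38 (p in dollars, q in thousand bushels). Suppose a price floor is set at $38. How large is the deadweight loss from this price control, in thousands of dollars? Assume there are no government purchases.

Without the control the market clears where 178 - 3p = 5p - 38, i.e. p* = 27 and q* = 97.
The floor of 38 is above the equilibrium price 27, so it binds.
At p = 38: qd = 178 - 3·38 = 64 and qs = 5·38 - 38 = 152.
Quantity traded falls to 64. At q = 64 the demand price is (178 - 64)/3 = 38 and the supply price is (38 + 64)/5 = 20.4.
Deadweight loss = ½ · (38 - 20.4) · (97 - 64) = ½ · 17.6 · 33 = 290.4.

290.4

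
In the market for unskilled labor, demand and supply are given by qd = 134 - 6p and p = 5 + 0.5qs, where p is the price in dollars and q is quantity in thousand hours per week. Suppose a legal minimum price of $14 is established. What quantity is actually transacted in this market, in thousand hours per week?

Rearranging supply gives qs = 2p - 10. Without the control the market clears where 134 - 6p = 2p - 10, i.e. p* = 18 and q* = 26.
Since 14 is below p* = 18, the floor does not bind and the free-market outcome prevails.

26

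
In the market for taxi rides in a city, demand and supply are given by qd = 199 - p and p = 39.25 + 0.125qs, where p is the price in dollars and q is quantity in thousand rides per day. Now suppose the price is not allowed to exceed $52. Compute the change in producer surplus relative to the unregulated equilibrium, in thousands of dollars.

Rearranging supply gives qs = 8p - 314. Equilibrium: 199 - p = 8p - 314, so 513 = 9p and p* = 57, q* = 142.
Since 52 < 57, the ceiling is binding.
At p = 52: qd = 199 - 52 = 147 and qs = 8·52 - 314 = 102.
Producer surplus without the control is ½ · (57 - 39.25) · 142 = 1260.25.
With the ceiling, producers sell 102 units at 52, so PS = ½ · (52 - 39.25) · 102 = 650.25.
Change in producer surplus = 650.25 - 1260.25 = -610.

-610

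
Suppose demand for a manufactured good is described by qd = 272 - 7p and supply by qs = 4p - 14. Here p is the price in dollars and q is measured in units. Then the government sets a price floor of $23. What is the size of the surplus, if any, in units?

In a free market, 272 - 7p = 4p - 14 gives the equilibrium p* = 26, q* = 90.
Since 23 is below p* = 26, the floor does not bind and the free-market outcome prevails.
Since the control does not bind, there is no surplus.

0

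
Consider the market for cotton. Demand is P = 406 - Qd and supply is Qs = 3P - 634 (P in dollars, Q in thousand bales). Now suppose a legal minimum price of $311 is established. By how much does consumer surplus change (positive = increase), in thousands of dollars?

Rearranging demand gives Qd = 406 - P. Without the control the market clears where 406 - P = 3P - 634, i.e. P* = 260 and Q* = 146.
Because the floor (311) lies above the market-clearing price, it is binding.
At P = 311: Qd = 406 - 311 = 95 and Qs = 3·311 - 634 = 299.
Consumer surplus without the control is ½ · (406 - 260) · 146 = 10658.
With the floor, consumers buy 95 units at 311, so CS = ½ · (406 - 311) · 95 = 4512.5.
Change in consumer surplus = 4512.5 - 10658 = -6145.5.

-6145.5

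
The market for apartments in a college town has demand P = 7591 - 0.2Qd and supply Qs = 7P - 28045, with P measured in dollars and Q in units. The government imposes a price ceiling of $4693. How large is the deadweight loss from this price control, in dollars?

Rearranging demand gives Qd = 37955 - 5P. Equilibrium: 37955 - 5P = 7P - 28045, so 66000 = 12P and P* = 5500, Q* = 10455.
The ceiling of 4693 is below the equilibrium price 5500, so it binds.
At P = 4693: Qd = 37955 - 5·4693 = 14490 and Qs = 7·4693 - 28045 = 4806.
Quantity traded falls to 4806. At Q = 4806 the demand price is (37955 - 4806)/5 = 6629.8 and the supply price is (28045 + 4806)/7 = 4693.
Deadweight loss = ½ · (6629.8 - 4693) · (10455 - 4806) = ½ · 1936.8 · 5649 = 5470491.6.

5470491.6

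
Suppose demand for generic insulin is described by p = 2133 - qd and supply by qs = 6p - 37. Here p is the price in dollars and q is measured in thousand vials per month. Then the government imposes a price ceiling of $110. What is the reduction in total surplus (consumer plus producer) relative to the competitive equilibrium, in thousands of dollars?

Rearranging demand gives qd = 2133 - p. Setting quantity demanded equal to quantity supplied, 2133 - p = 6p - 37, gives p* = 310 and q* = 1823.
Since 110 < 310, the ceiling is binding.
At p = 110: qd = 2133 - 110 = 2023 and qs = 6·110 - 37 = 623.
Quantity traded falls to 623. At q = 623 the demand price is 2133 - 623 = 1510 and the supply price is (37 + 623)/6 = 110.
Deadweight loss = ½ · (1510 - 110) · (1823 - 623) = ½ · 1400 · 1200 = 840000.

840000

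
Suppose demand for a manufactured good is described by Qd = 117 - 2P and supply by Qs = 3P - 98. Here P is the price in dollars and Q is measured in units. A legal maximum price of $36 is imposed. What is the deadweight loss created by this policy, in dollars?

Without the control the market clears where 117 - 2P = 3P - 98, i.e. P* = 43 and Q* = 31.
Since 36 < 43, the ceiling is binding.
At P = 36: Qd = 117 - 2·36 = 45 and Qs = 3·36 - 98 = 10.
Quantity traded falls to 10. At Q = 10 the demand price is (117 - 10)/2 = 53.5 and the supply price is (98 + 10)/3 = 36.
Deadweight loss = ½ · (53.5 - 36) · (31 - 10) = ½ · 17.5 · 21 = 183.75.

183.75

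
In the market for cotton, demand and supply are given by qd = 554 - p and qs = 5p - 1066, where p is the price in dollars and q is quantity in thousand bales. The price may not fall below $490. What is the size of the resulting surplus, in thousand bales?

Equilibrium: 554 - p = 5p - 1066, so 1620 = 6p and p* = 270, q* = 284.
Because the floor (490) lies above the market-clearing price, it is binding.
At p = 490: qd = 554 - 490 = 64 and qs = 5·490 - 1066 = 1384.
Surplus = qs - qd = 1384 - 64 = 1320.

1320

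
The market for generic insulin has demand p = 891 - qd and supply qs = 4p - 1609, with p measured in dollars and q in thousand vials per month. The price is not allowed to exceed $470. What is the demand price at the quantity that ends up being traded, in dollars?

620

Rearranging demand gives qd = 891 - p. Equilibrium: 891 - p = 4p - 1609, so 2500 = 5p and p* = 500, q* = 391.
Since 470 < 500, the ceiling is binding.
At p = 470: qd = 891 - 470 = 421 and qs = 4·470 - 1609 = 271.
Only 271 units reach the market. On the demand curve, the marginal buyer's willingness to pay at q = 271 is (891 - 271) = 620.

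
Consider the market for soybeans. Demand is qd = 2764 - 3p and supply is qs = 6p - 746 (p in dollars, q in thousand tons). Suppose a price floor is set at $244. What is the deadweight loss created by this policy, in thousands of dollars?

0

In a free market, 2764 - 3p = 6p - 746 gives the equilibrium p* = 390, q* = 1594.
Since 244 is below p* = 390, the floor does not bind and the free-market outcome prevails.
Since the control does not bind, no trades are prevented and deadweight loss is zero.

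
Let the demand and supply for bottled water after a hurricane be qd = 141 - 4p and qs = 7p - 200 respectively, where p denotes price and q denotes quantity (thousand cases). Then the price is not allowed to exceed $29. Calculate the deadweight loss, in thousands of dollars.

Without the control the market clears where 141 - 4p = 7p - 200, i.e. p* = 31 and q* = 17.
Because the ceiling (29) lies below the market-clearing price, it is binding.
At p = 29: qd = 141 - 4·29 = 25 and qs = 7·29 - 200 = 3.
Quantity traded falls to 3. At q = 3 the demand price is (141 - 3)/4 = 34.5 and the supply price is (200 + 3)/7 = 29.
Deadweight loss = ½ · (34.5 - 29) · (17 - 3) = ½ · 5.5 · 14 = 38.5.

38.5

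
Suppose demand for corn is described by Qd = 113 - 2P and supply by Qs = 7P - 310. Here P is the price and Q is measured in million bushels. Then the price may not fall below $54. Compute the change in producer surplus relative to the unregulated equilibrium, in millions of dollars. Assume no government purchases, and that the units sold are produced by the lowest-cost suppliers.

21

Without the control the market clears where 113 - 2P = 7P - 310, i.e. P* = 47 and Q* = 19.
Since 54 > 47, the floor is binding.
At P = 54: Qd = 113 - 2·54 = 5 and Qs = 7·54 - 310 = 68.
Producer surplus without the control is ½ · (47 - 310/7) · 19 = 361/14.
With the floor, 5 units are sold at 54. The supply price at Q = 5 is 45, so PS = ½ · [(54 - 310/7) + (54 - 45)] · 5 = 655/14.
Change in producer surplus = 655/14 - 361/14 = 21.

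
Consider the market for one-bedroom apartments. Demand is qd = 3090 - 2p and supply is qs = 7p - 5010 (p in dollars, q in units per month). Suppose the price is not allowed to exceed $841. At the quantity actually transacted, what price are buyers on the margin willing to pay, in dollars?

1106.5

In a free market, 3090 - 2p = 7p - 5010 gives the equilibrium p* = 900, q* = 1290.
The ceiling of 841 is below the equilibrium price 900, so it binds.
At p = 841: qd = 3090 - 2·841 = 1408 and qs = 7·841 - 5010 = 877.
Only 877 units reach the market. On the demand curve, the marginal buyer's willingness to pay at q = 877 is (3090 - 877)/2 = 1106.5.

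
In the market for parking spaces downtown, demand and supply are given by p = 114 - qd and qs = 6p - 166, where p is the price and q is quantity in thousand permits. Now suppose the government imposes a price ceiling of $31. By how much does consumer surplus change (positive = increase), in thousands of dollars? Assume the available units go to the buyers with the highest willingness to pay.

-1278

Rearranging demand gives qd = 114 - p. Equilibrium: 114 - p = 6p - 166, so 280 = 7p and p* = 40, q* = 74.
The ceiling of 31 is below the equilibrium price 40, so it binds.
At p = 31: qd = 114 - 31 = 83 and qs = 6·31 - 166 = 20.
Consumer surplus without the control is ½ · (114 - 40) · 74 = 2738.
With the ceiling, 20 units are sold at 31 (assume they go to the highest-value buyers). The demand price at q = 20 is 94, so CS = ½ · [(114 - 31) + (94 - 31)] · 20 = 1460.
Change in consumer surplus = 1460 - 2738 = -1278.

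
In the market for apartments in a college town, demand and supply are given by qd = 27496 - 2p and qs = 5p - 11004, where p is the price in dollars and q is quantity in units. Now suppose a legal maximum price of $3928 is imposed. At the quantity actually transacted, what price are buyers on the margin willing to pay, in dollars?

In a free market, 27496 - 2p = 5p - 11004 gives the equilibrium p* = 5500, q* = 16496.
The ceiling of 3928 is below the equilibrium price 5500, so it binds.
At p = 3928: qd = 27496 - 2·3928 = 19640 and qs = 5·3928 - 11004 = 8636.
Only 8636 units reach the market. On the demand curve, the marginal buyer's willingness to pay at q = 8636 is (27496 - 8636)/2 = 9430.

9430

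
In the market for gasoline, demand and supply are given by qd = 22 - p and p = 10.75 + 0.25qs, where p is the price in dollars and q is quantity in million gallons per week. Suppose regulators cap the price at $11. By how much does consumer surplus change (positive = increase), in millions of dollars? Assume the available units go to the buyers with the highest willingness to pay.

Rearranging supply gives qs = 4p - 43. Setting quantity demanded equal to quantity supplied, 22 - p = 4p - 43, gives p* = 13 and q* = 9.
Because the ceiling (11) lies below the market-clearing price, it is binding.
At p = 11: qd = 22 - 11 = 11 and qs = 4·11 - 43 = 1.
Consumer surplus without the control is ½ · (22 - 13) · 9 = 40.5.
With the ceiling, 1 units are sold at 11 (assume they go to the highest-value buyers). The demand price at q = 1 is 21, so CS = ½ · [(22 - 11) + (21 - 11)] · 1 = 10.5.
Change in consumer surplus = 10.5 - 40.5 = -30.

-30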